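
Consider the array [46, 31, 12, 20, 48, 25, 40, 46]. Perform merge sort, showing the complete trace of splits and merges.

Merge sort trace:

Split: [46, 31, 12, 20, 48, 25, 40, 46] -> [46, 31, 12, 20] and [48, 25, 40, 46]
  Split: [46, 31, 12, 20] -> [46, 31] and [12, 20]
    Split: [46, 31] -> [46] and [31]
    Merge: [46] + [31] -> [31, 46]
    Split: [12, 20] -> [12] and [20]
    Merge: [12] + [20] -> [12, 20]
  Merge: [31, 46] + [12, 20] -> [12, 20, 31, 46]
  Split: [48, 25, 40, 46] -> [48, 25] and [40, 46]
    Split: [48, 25] -> [48] and [25]
    Merge: [48] + [25] -> [25, 48]
    Split: [40, 46] -> [40] and [46]
    Merge: [40] + [46] -> [40, 46]
  Merge: [25, 48] + [40, 46] -> [25, 40, 46, 48]
Merge: [12, 20, 31, 46] + [25, 40, 46, 48] -> [12, 20, 25, 31, 40, 46, 46, 48]

Final sorted array: [12, 20, 25, 31, 40, 46, 46, 48]

The merge sort proceeds by recursively splitting the array and merging sorted halves.
After all merges, the sorted array is [12, 20, 25, 31, 40, 46, 46, 48].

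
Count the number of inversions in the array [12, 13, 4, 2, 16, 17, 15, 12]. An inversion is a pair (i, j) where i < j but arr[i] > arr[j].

Finding inversions in [12, 13, 4, 2, 16, 17, 15, 12]:

(0, 2): arr[0]=12 > arr[2]=4
(0, 3): arr[0]=12 > arr[3]=2
(1, 2): arr[1]=13 > arr[2]=4
(1, 3): arr[1]=13 > arr[3]=2
(1, 7): arr[1]=13 > arr[7]=12
(2, 3): arr[2]=4 > arr[3]=2
(4, 6): arr[4]=16 > arr[6]=15
(4, 7): arr[4]=16 > arr[7]=12
(5, 6): arr[5]=17 > arr[6]=15
(5, 7): arr[5]=17 > arr[7]=12
(6, 7): arr[6]=15 > arr[7]=12

Total inversions: 11

The array has 11 inversion(s): (0,2), (0,3), (1,2), (1,3), (1,7), (2,3), (4,6), (4,7), (5,6), (5,7), (6,7). Each pair (i,j) satisfies i < j and arr[i] > arr[j].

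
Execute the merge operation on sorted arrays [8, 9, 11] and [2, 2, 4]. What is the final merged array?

Merging process:

Compare 8 vs 2: take 2 from right. Merged: [2]
Compare 8 vs 2: take 2 from right. Merged: [2, 2]
Compare 8 vs 4: take 4 from right. Merged: [2, 2, 4]
Append remaining from left: [8, 9, 11]. Merged: [2, 2, 4, 8, 9, 11]

Final merged array: [2, 2, 4, 8, 9, 11]
Total comparisons: 3

The merged array is [2, 2, 4, 8, 9, 11], requiring 3 comparisons. The merge step runs in O(n) time where n is the total number of elements.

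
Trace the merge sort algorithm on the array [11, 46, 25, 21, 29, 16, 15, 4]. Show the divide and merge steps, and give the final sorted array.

Merge sort trace:

Split: [11, 46, 25, 21, 29, 16, 15, 4] -> [11, 46, 25, 21] and [29, 16, 15, 4]
  Split: [11, 46, 25, 21] -> [11, 46] and [25, 21]
    Split: [11, 46] -> [11] and [46]
    Merge: [11] + [46] -> [11, 46]
    Split: [25, 21] -> [25] and [21]
    Merge: [25] + [21] -> [21, 25]
  Merge: [11, 46] + [21, 25] -> [11, 21, 25, 46]
  Split: [29, 16, 15, 4] -> [29, 16] and [15, 4]
    Split: [29, 16] -> [29] and [16]
    Merge: [29] + [16] -> [16, 29]
    Split: [15, 4] -> [15] and [4]
    Merge: [15] + [4] -> [4, 15]
  Merge: [16, 29] + [4, 15] -> [4, 15, 16, 29]
Merge: [11, 21, 25, 46] + [4, 15, 16, 29] -> [4, 11, 15, 16, 21, 25, 29, 46]

Final sorted array: [4, 11, 15, 16, 21, 25, 29, 46]

The merge sort proceeds by recursively splitting the array and merging sorted halves.
After all merges, the sorted array is [4, 11, 15, 16, 21, 25, 29, 46].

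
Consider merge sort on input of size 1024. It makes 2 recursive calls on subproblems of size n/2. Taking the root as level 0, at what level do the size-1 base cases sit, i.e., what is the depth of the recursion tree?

For divide and conquer with division factor 2:

Problem sizes at each level:
Level 0: 1024
Level 1: 512
Level 2: 256
Level 3: 128
Level 4: 64
Level 5: 32
Level 6: 16
Level 7: 8
Level 8: 4
Level 9: 2
Level 10: 1

The root is level 0 and the size-1 base case is level 10 (the tree spans levels 0 through 10, i.e. 11 levels counting the root), so the depth is the number of divisions: log_2(1024) = 10

The recursion tree depth is log_2(1024) = 10. At each level, the problem size is divided by 2, so it takes 10 divisions to reduce to a base case of size 1. The algorithm makes 2 recursive calls at each level.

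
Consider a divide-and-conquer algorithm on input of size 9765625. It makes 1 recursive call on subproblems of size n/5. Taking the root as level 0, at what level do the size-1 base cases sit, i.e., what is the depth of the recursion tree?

For divide and conquer with division factor 5:

Problem sizes at each level:
Level 0: 9765625
Level 1: 1953125
Level 2: 390625
Level 3: 78125
Level 4: 15625
Level 5: 3125
Level 6: 625
Level 7: 125
Level 8: 25
Level 9: 5
Level 10: 1

The root is level 0 and the size-1 base case is level 10 (the tree spans levels 0 through 10, i.e. 11 levels counting the root), so the depth is the number of divisions: log_5(9765625) = 10

The recursion tree depth is log_5(9765625) = 10. At each level, the problem size is divided by 5, so it takes 10 divisions to reduce to a base case of size 1. The algorithm makes 1 recursive call at each level.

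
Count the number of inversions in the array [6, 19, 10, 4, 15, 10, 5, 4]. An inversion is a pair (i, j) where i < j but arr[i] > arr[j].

Finding inversions in [6, 19, 10, 4, 15, 10, 5, 4]:

(0, 3): arr[0]=6 > arr[3]=4
(0, 6): arr[0]=6 > arr[6]=5
(0, 7): arr[0]=6 > arr[7]=4
(1, 2): arr[1]=19 > arr[2]=10
(1, 3): arr[1]=19 > arr[3]=4
(1, 4): arr[1]=19 > arr[4]=15
(1, 5): arr[1]=19 > arr[5]=10
(1, 6): arr[1]=19 > arr[6]=5
(1, 7): arr[1]=19 > arr[7]=4
(2, 3): arr[2]=10 > arr[3]=4
(2, 6): arr[2]=10 > arr[6]=5
(2, 7): arr[2]=10 > arr[7]=4
(4, 5): arr[4]=15 > arr[5]=10
(4, 6): arr[4]=15 > arr[6]=5
(4, 7): arr[4]=15 > arr[7]=4
(5, 6): arr[5]=10 > arr[6]=5
(5, 7): arr[5]=10 > arr[7]=4
(6, 7): arr[6]=5 > arr[7]=4

Total inversions: 18

The array has 18 inversion(s): (0,3), (0,6), (0,7), (1,2), (1,3), (1,4), (1,5), (1,6), (1,7), (2,3), (2,6), (2,7), (4,5), (4,6), (4,7), (5,6), (5,7), (6,7). Each pair (i,j) satisfies i < j and arr[i] > arr[j].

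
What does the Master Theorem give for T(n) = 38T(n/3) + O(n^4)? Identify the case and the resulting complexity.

Master Theorem for T(n) = 38T(n/3) + O(n^4):

a = 38, b = 3, c = 4
log_b(a) = log_3(38) = 3.3111

Case 3: c = 4 > log_3(38) = 3.3111
T(n) = O(n^4) = O(n^4)

For T(n) = 38T(n/3) + O(n^4): log_3(38) = 3.3111. This is Case 3 of the Master Theorem (c > log_b(a), work dominated by root), giving O(n^4).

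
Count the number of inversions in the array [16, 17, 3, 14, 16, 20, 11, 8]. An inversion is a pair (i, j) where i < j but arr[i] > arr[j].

Finding inversions in [16, 17, 3, 14, 16, 20, 11, 8]:

(0, 2): arr[0]=16 > arr[2]=3
(0, 3): arr[0]=16 > arr[3]=14
(0, 6): arr[0]=16 > arr[6]=11
(0, 7): arr[0]=16 > arr[7]=8
(1, 2): arr[1]=17 > arr[2]=3
(1, 3): arr[1]=17 > arr[3]=14
(1, 4): arr[1]=17 > arr[4]=16
(1, 6): arr[1]=17 > arr[6]=11
(1, 7): arr[1]=17 > arr[7]=8
(3, 6): arr[3]=14 > arr[6]=11
(3, 7): arr[3]=14 > arr[7]=8
(4, 6): arr[4]=16 > arr[6]=11
(4, 7): arr[4]=16 > arr[7]=8
(5, 6): arr[5]=20 > arr[6]=11
(5, 7): arr[5]=20 > arr[7]=8
(6, 7): arr[6]=11 > arr[7]=8

Total inversions: 16

The array has 16 inversion(s): (0,2), (0,3), (0,6), (0,7), (1,2), (1,3), (1,4), (1,6), (1,7), (3,6), (3,7), (4,6), (4,7), (5,6), (5,7), (6,7). Each pair (i,j) satisfies i < j and arr[i] > arr[j].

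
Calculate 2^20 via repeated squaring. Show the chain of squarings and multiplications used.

Computing 2^20 by squaring (build up from 2^1; each line after the first costs one multiplication):

2^1 = 2
2^2 = (2^1)^2 = 2^2 = 4
2^4 = (2^2)^2 = 4^2 = 16
2^5 = 2 * 2^4 = 2 * 16 = 32
2^10 = (2^5)^2 = 32^2 = 1024
2^20 = (2^10)^2 = 1024^2 = 1048576

Result: 1048576
Multiplications needed: 5 (5 lines after 2^1)

2^20 = 1048576. Using exponentiation by squaring, this requires 5 multiplications. The key idea: if the exponent is even, square the half-power; if odd, multiply by the base once.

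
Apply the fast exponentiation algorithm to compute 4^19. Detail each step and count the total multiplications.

Computing 4^19 by squaring (build up from 4^1; each line after the first costs one multiplication):

4^1 = 4
4^2 = (4^1)^2 = 4^2 = 16
4^4 = (4^2)^2 = 16^2 = 256
4^8 = (4^4)^2 = 256^2 = 65536
4^9 = 4 * 4^8 = 4 * 65536 = 262144
4^18 = (4^9)^2 = 262144^2 = 68719476736
4^19 = 4 * 4^18 = 4 * 68719476736 = 274877906944

Result: 274877906944
Multiplications needed: 6 (6 lines after 4^1)

4^19 = 274877906944. Using exponentiation by squaring, this requires 6 multiplications. The key idea: if the exponent is even, square the half-power; if odd, multiply by the base once.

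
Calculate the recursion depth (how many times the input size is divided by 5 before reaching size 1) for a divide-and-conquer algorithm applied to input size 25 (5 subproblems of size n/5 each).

For divide and conquer with division factor 5:

Problem sizes at each level:
Level 0: 25
Level 1: 5
Level 2: 1

The root is level 0 and the size-1 base case is level 2 (the tree spans levels 0 through 2, i.e. 3 levels counting the root), so the depth is the number of divisions: log_5(25) = 2

The recursion tree depth is log_5(25) = 2. At each level, the problem size is divided by 5, so it takes 2 divisions to reduce to a base case of size 1. The algorithm makes 5 recursive calls at each level.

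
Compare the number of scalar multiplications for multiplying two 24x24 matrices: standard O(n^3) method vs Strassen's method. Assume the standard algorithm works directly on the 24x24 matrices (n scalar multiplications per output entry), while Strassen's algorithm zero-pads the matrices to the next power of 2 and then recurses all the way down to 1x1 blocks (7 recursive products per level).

Matrix multiplication for 24x24 matrices:

Strassen's algorithm requires power-of-2 dimensions. Pad 24x24 to 32x32 (next power of 2).

Standard algorithm: 24^3 = 13824 multiplications
Strassen's algorithm: 7^(log2(32)) = 7^5 = 16807 multiplications
Difference: 13824 - 16807 = -2983 (Strassen uses MORE here due to padding overhead — for small or just-over-power-of-2 n, padding can outweigh the per-level savings)

Standard: 13824 multiplications (24^3). Strassen: 16807 multiplications (7^5, after padding to 32x32). Strassen reduces 8 recursive multiplications to 7 at each level.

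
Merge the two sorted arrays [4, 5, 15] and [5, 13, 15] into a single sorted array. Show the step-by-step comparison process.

Merging process:

Compare 4 vs 5: take 4 from left. Merged: [4]
Compare 5 vs 5: take 5 from left. Merged: [4, 5]
Compare 15 vs 5: take 5 from right. Merged: [4, 5, 5]
Compare 15 vs 13: take 13 from right. Merged: [4, 5, 5, 13]
Compare 15 vs 15: take 15 from left. Merged: [4, 5, 5, 13, 15]
Append remaining from right: [15]. Merged: [4, 5, 5, 13, 15, 15]

Final merged array: [4, 5, 5, 13, 15, 15]
Total comparisons: 5

The merged array is [4, 5, 5, 13, 15, 15], requiring 5 comparisons. The merge step runs in O(n) time where n is the total number of elements.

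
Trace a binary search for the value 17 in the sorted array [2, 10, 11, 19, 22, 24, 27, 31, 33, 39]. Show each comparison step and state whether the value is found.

Binary search for 17 in [2, 10, 11, 19, 22, 24, 27, 31, 33, 39]:

lo=0, hi=9, mid=4, arr[mid]=22 -> 22 > 17, search left half
lo=0, hi=3, mid=1, arr[mid]=10 -> 10 < 17, search right half
lo=2, hi=3, mid=2, arr[mid]=11 -> 11 < 17, search right half
lo=3, hi=3, mid=3, arr[mid]=19 -> 19 > 17, search left half
lo=3 > hi=2, target 17 not found

Binary search determines that 17 is not in the array after 4 comparisons. The search space was exhausted without finding the target.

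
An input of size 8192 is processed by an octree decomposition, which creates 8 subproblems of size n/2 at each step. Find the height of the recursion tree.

For divide and conquer with division factor 2:

Problem sizes at each level:
Level 0: 8192
Level 1: 4096
Level 2: 2048
Level 3: 1024
Level 4: 512
Level 5: 256
Level 6: 128
Level 7: 64
Level 8: 32
Level 9: 16
Level 10: 8
Level 11: 4
Level 12: 2
Level 13: 1

The root is level 0 and the size-1 base case is level 13 (the tree spans levels 0 through 13, i.e. 14 levels counting the root), so the depth is the number of divisions: log_2(8192) = 13

The recursion tree depth is log_2(8192) = 13. At each level, the problem size is divided by 2, so it takes 13 divisions to reduce to a base case of size 1. The algorithm makes 8 recursive calls at each level.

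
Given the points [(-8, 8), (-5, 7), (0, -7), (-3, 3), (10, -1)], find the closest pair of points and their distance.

Computing all pairwise distances among 5 points:

d((-8, 8), (-5, 7)) = 3.1623 <-- minimum
d((-8, 8), (0, -7)) = 17.0
d((-8, 8), (-3, 3)) = 7.0711
d((-8, 8), (10, -1)) = 20.1246
d((-5, 7), (0, -7)) = 14.8661
d((-5, 7), (-3, 3)) = 4.4721
d((-5, 7), (10, -1)) = 17.0
d((0, -7), (-3, 3)) = 10.4403
d((0, -7), (10, -1)) = 11.6619
d((-3, 3), (10, -1)) = 13.6015

Closest pair: (-8, 8) and (-5, 7) with distance 3.1623

The closest pair is (-8, 8) and (-5, 7) with Euclidean distance 3.1623. For 5 points, brute-force pairwise comparison is shown above. For large n, the divide-and-conquer algorithm (sort by x, recurse on halves, check the dividing strip) achieves O(n log n).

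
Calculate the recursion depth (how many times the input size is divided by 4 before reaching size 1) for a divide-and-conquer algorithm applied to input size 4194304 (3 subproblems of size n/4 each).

For divide and conquer with division factor 4:

Problem sizes at each level:
Level 0: 4194304
Level 1: 1048576
Level 2: 262144
Level 3: 65536
Level 4: 16384
Level 5: 4096
Level 6: 1024
Level 7: 256
Level 8: 64
Level 9: 16
Level 10: 4
Level 11: 1

The root is level 0 and the size-1 base case is level 11 (the tree spans levels 0 through 11, i.e. 12 levels counting the root), so the depth is the number of divisions: log_4(4194304) = 11

The recursion tree depth is log_4(4194304) = 11. At each level, the problem size is divided by 4, so it takes 11 divisions to reduce to a base case of size 1. The algorithm makes 3 recursive calls at each level.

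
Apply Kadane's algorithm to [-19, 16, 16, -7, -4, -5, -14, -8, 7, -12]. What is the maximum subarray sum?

Using Kadane's algorithm on [-19, 16, 16, -7, -4, -5, -14, -8, 7, -12]:

Scanning through the array:
Position 1 (value 16): max_ending_here = 16, max_so_far = 16
Position 2 (value 16): max_ending_here = 32, max_so_far = 32
Position 3 (value -7): max_ending_here = 25, max_so_far = 32
Position 4 (value -4): max_ending_here = 21, max_so_far = 32
Position 5 (value -5): max_ending_here = 16, max_so_far = 32
Position 6 (value -14): max_ending_here = 2, max_so_far = 32
Position 7 (value -8): max_ending_here = -6, max_so_far = 32
Position 8 (value 7): max_ending_here = 7, max_so_far = 32
Position 9 (value -12): max_ending_here = -5, max_so_far = 32

Maximum subarray: [16, 16]
Maximum sum: 32

The maximum subarray is [16, 16] with sum 32. This subarray runs from index 1 to index 2.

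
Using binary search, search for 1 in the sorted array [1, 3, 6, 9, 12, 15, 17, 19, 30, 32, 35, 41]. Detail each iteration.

Binary search for 1 in [1, 3, 6, 9, 12, 15, 17, 19, 30, 32, 35, 41]:

lo=0, hi=11, mid=5, arr[mid]=15 -> 15 > 1, search left half
lo=0, hi=4, mid=2, arr[mid]=6 -> 6 > 1, search left half
lo=0, hi=1, mid=0, arr[mid]=1 -> Found target at index 0!

Binary search finds 1 at index 0 after 3 comparisons. The search repeatedly halves the search space by comparing with the middle element.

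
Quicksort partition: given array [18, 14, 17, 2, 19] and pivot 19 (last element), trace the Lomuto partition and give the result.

Lomuto partition with pivot = 19:

Initial array: [18, 14, 17, 2, 19]

arr[0]=18 <= 19: swap with position 0, array becomes [18, 14, 17, 2, 19]
arr[1]=14 <= 19: swap with position 1, array becomes [18, 14, 17, 2, 19]
arr[2]=17 <= 19: swap with position 2, array becomes [18, 14, 17, 2, 19]
arr[3]=2 <= 19: swap with position 3, array becomes [18, 14, 17, 2, 19]

Place pivot at position 4: [18, 14, 17, 2, 19]
Pivot position: 4

After partitioning with pivot 19, the array becomes [18, 14, 17, 2, 19]. The pivot is placed at index 4. All elements to the left of the pivot are <= 19, and all elements to the right are > 19.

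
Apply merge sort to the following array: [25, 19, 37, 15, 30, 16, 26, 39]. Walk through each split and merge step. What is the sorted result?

Merge sort trace:

Split: [25, 19, 37, 15, 30, 16, 26, 39] -> [25, 19, 37, 15] and [30, 16, 26, 39]
  Split: [25, 19, 37, 15] -> [25, 19] and [37, 15]
    Split: [25, 19] -> [25] and [19]
    Merge: [25] + [19] -> [19, 25]
    Split: [37, 15] -> [37] and [15]
    Merge: [37] + [15] -> [15, 37]
  Merge: [19, 25] + [15, 37] -> [15, 19, 25, 37]
  Split: [30, 16, 26, 39] -> [30, 16] and [26, 39]
    Split: [30, 16] -> [30] and [16]
    Merge: [30] + [16] -> [16, 30]
    Split: [26, 39] -> [26] and [39]
    Merge: [26] + [39] -> [26, 39]
  Merge: [16, 30] + [26, 39] -> [16, 26, 30, 39]
Merge: [15, 19, 25, 37] + [16, 26, 30, 39] -> [15, 16, 19, 25, 26, 30, 37, 39]

Final sorted array: [15, 16, 19, 25, 26, 30, 37, 39]

The merge sort proceeds by recursively splitting the array and merging sorted halves.
After all merges, the sorted array is [15, 16, 19, 25, 26, 30, 37, 39].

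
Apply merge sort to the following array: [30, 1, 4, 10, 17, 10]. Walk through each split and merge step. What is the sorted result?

Merge sort trace:

Split: [30, 1, 4, 10, 17, 10] -> [30, 1, 4] and [10, 17, 10]
  Split: [30, 1, 4] -> [30] and [1, 4]
    Split: [1, 4] -> [1] and [4]
    Merge: [1] + [4] -> [1, 4]
  Merge: [30] + [1, 4] -> [1, 4, 30]
  Split: [10, 17, 10] -> [10] and [17, 10]
    Split: [17, 10] -> [17] and [10]
    Merge: [17] + [10] -> [10, 17]
  Merge: [10] + [10, 17] -> [10, 10, 17]
Merge: [1, 4, 30] + [10, 10, 17] -> [1, 4, 10, 10, 17, 30]

Final sorted array: [1, 4, 10, 10, 17, 30]

The merge sort proceeds by recursively splitting the array and merging sorted halves.
After all merges, the sorted array is [1, 4, 10, 10, 17, 30].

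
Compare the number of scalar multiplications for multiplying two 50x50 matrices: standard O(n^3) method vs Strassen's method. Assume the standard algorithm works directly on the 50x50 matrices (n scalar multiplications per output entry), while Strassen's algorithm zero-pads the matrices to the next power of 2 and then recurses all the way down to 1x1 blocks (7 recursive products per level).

Matrix multiplication for 50x50 matrices:

Strassen's algorithm requires power-of-2 dimensions. Pad 50x50 to 64x64 (next power of 2).

Standard algorithm: 50^3 = 125000 multiplications
Strassen's algorithm: 7^(log2(64)) = 7^6 = 117649 multiplications
Savings: 125000 - 117649 = 7351 multiplications

Standard: 125000 multiplications (50^3). Strassen: 117649 multiplications (7^6, after padding to 64x64). Strassen reduces 8 recursive multiplications to 7 at each level.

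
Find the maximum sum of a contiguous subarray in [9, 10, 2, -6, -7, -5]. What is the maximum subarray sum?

Using Kadane's algorithm on [9, 10, 2, -6, -7, -5]:

Scanning through the array:
Position 1 (value 10): max_ending_here = 19, max_so_far = 19
Position 2 (value 2): max_ending_here = 21, max_so_far = 21
Position 3 (value -6): max_ending_here = 15, max_so_far = 21
Position 4 (value -7): max_ending_here = 8, max_so_far = 21
Position 5 (value -5): max_ending_here = 3, max_so_far = 21

Maximum subarray: [9, 10, 2]
Maximum sum: 21

The maximum subarray is [9, 10, 2] with sum 21. This subarray runs from index 0 to index 2.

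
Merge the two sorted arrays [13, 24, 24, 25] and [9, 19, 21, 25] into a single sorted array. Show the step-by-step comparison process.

Merging process:

Compare 13 vs 9: take 9 from right. Merged: [9]
Compare 13 vs 19: take 13 from left. Merged: [9, 13]
Compare 24 vs 19: take 19 from right. Merged: [9, 13, 19]
Compare 24 vs 21: take 21 from right. Merged: [9, 13, 19, 21]
Compare 24 vs 25: take 24 from left. Merged: [9, 13, 19, 21, 24]
Compare 24 vs 25: take 24 from left. Merged: [9, 13, 19, 21, 24, 24]
Compare 25 vs 25: take 25 from left. Merged: [9, 13, 19, 21, 24, 24, 25]
Append remaining from right: [25]. Merged: [9, 13, 19, 21, 24, 24, 25, 25]

Final merged array: [9, 13, 19, 21, 24, 24, 25, 25]
Total comparisons: 7

The merged array is [9, 13, 19, 21, 24, 24, 25, 25], requiring 7 comparisons. The merge step runs in O(n) time where n is the total number of elements.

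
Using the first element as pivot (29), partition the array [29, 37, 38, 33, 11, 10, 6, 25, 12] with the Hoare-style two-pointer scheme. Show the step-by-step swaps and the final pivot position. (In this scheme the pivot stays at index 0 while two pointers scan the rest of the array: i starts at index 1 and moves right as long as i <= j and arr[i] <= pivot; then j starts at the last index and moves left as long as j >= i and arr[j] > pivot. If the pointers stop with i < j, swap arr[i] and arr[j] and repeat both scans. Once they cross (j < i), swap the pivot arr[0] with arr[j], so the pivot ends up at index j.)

Hoare-style two-pointer partition with pivot = 29:

Initial array: [29, 37, 38, 33, 11, 10, 6, 25, 12]

Pointers start at i = 1, j = 8.
i stops at index 1 (arr[1]=37 > 29), j stops at index 8 (arr[8]=12 <= 29): swap arr[1] and arr[8], array becomes [29, 12, 38, 33, 11, 10, 6, 25, 37]
i stops at index 2 (arr[2]=38 > 29), j stops at index 7 (arr[7]=25 <= 29): swap arr[2] and arr[7], array becomes [29, 12, 25, 33, 11, 10, 6, 38, 37]
i stops at index 3 (arr[3]=33 > 29), j stops at index 6 (arr[6]=6 <= 29): swap arr[3] and arr[6], array becomes [29, 12, 25, 6, 11, 10, 33, 38, 37]
i ends at 6, j ends at 5: the pointers have crossed (j < i), so scanning stops.

Swap pivot arr[0] with arr[5] to place pivot at position 5: [10, 12, 25, 6, 11, 29, 33, 38, 37]
Pivot position: 5

After partitioning with pivot 29, the array becomes [10, 12, 25, 6, 11, 29, 33, 38, 37]. The pivot is placed at index 5. All elements to the left of the pivot are <= 29, and all elements to the right are > 29.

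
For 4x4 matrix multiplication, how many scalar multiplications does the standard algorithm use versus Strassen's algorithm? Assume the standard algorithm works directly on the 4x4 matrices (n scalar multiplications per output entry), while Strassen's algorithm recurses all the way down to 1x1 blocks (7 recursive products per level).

Matrix multiplication for 4x4 matrices:

Standard algorithm: 4^3 = 64 multiplications
Strassen's algorithm: 7^(log2(4)) = 7^2 = 49 multiplications
Savings: 64 - 49 = 15 multiplications

Standard: 64 multiplications (4^3). Strassen: 49 multiplications (7^2). Strassen reduces 8 recursive multiplications to 7 at each level.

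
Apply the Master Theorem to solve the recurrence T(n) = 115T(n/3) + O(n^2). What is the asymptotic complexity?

Master Theorem for T(n) = 115T(n/3) + O(n^2):

a = 115, b = 3, c = 2
log_b(a) = log_3(115) = 4.3190

Case 1: c = 2 < log_3(115) = 4.3190
T(n) = O(n^(log_3 115))

For T(n) = 115T(n/3) + O(n^2): log_3(115) = 4.3190. This is Case 1 of the Master Theorem (c < log_b(a), work dominated by leaves), giving O(n^(log_3 115)).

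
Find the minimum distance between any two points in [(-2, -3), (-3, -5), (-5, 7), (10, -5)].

Computing all pairwise distances among 4 points:

d((-2, -3), (-3, -5)) = 2.2361 <-- minimum
d((-2, -3), (-5, 7)) = 10.4403
d((-2, -3), (10, -5)) = 12.1655
d((-3, -5), (-5, 7)) = 12.1655
d((-3, -5), (10, -5)) = 13.0
d((-5, 7), (10, -5)) = 19.2094

Closest pair: (-2, -3) and (-3, -5) with distance 2.2361

The closest pair is (-2, -3) and (-3, -5) with Euclidean distance 2.2361. For 4 points, brute-force pairwise comparison is shown above. For large n, the divide-and-conquer algorithm (sort by x, recurse on halves, check the dividing strip) achieves O(n log n).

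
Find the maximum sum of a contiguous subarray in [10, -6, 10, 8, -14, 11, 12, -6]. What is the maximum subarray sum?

Using Kadane's algorithm on [10, -6, 10, 8, -14, 11, 12, -6]:

Scanning through the array:
Position 1 (value -6): max_ending_here = 4, max_so_far = 10
Position 2 (value 10): max_ending_here = 14, max_so_far = 14
Position 3 (value 8): max_ending_here = 22, max_so_far = 22
Position 4 (value -14): max_ending_here = 8, max_so_far = 22
Position 5 (value 11): max_ending_here = 19, max_so_far = 22
Position 6 (value 12): max_ending_here = 31, max_so_far = 31
Position 7 (value -6): max_ending_here = 25, max_so_far = 31

Maximum subarray: [10, -6, 10, 8, -14, 11, 12]
Maximum sum: 31

The maximum subarray is [10, -6, 10, 8, -14, 11, 12] with sum 31. This subarray runs from index 0 to index 6.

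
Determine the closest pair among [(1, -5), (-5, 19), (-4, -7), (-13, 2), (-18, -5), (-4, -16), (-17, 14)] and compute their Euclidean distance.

Computing all pairwise distances among 7 points:

d((1, -5), (-5, 19)) = 24.7386
d((1, -5), (-4, -7)) = 5.3852 <-- minimum
d((1, -5), (-13, 2)) = 15.6525
d((1, -5), (-18, -5)) = 19.0
d((1, -5), (-4, -16)) = 12.083
d((1, -5), (-17, 14)) = 26.1725
d((-5, 19), (-4, -7)) = 26.0192
d((-5, 19), (-13, 2)) = 18.7883
d((-5, 19), (-18, -5)) = 27.2947
d((-5, 19), (-4, -16)) = 35.0143
d((-5, 19), (-17, 14)) = 13.0
d((-4, -7), (-13, 2)) = 12.7279
d((-4, -7), (-18, -5)) = 14.1421
d((-4, -7), (-4, -16)) = 9.0
d((-4, -7), (-17, 14)) = 24.6982
d((-13, 2), (-18, -5)) = 8.6023
d((-13, 2), (-4, -16)) = 20.1246
d((-13, 2), (-17, 14)) = 12.6491
d((-18, -5), (-4, -16)) = 17.8045
d((-18, -5), (-17, 14)) = 19.0263
d((-4, -16), (-17, 14)) = 32.6956

Closest pair: (1, -5) and (-4, -7) with distance 5.3852

The closest pair is (1, -5) and (-4, -7) with Euclidean distance 5.3852. For 7 points, brute-force pairwise comparison is shown above. For large n, the divide-and-conquer algorithm (sort by x, recurse on halves, check the dividing strip) achieves O(n log n).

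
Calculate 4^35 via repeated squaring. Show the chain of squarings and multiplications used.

Computing 4^35 by squaring (build up from 4^1; each line after the first costs one multiplication):

4^1 = 4
4^2 = (4^1)^2 = 4^2 = 16
4^4 = (4^2)^2 = 16^2 = 256
4^8 = (4^4)^2 = 256^2 = 65536
4^16 = (4^8)^2 = 65536^2 = 4294967296
4^17 = 4 * 4^16 = 4 * 4294967296 = 17179869184
4^34 = (4^17)^2 = 17179869184^2 = 295147905179352825856
4^35 = 4 * 4^34 = 4 * 295147905179352825856 = 1180591620717411303424

Result: 1180591620717411303424
Multiplications needed: 7 (7 lines after 4^1)

4^35 = 1180591620717411303424. Using exponentiation by squaring, this requires 7 multiplications. The key idea: if the exponent is even, square the half-power; if odd, multiply by the base once.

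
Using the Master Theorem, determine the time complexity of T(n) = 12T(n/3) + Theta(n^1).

Master Theorem for T(n) = 12T(n/3) + O(n^1):

a = 12, b = 3, c = 1
log_b(a) = log_3(12) = 2.2619

Case 1: c = 1 < log_3(12) = 2.2619
T(n) = O(n^(log_3 12))

For T(n) = 12T(n/3) + O(n^1): log_3(12) = 2.2619. This is Case 1 of the Master Theorem (c < log_b(a), work dominated by leaves), giving O(n^(log_3 12)).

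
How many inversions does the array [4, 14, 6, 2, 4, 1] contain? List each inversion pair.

Finding inversions in [4, 14, 6, 2, 4, 1]:

(0, 3): arr[0]=4 > arr[3]=2
(0, 5): arr[0]=4 > arr[5]=1
(1, 2): arr[1]=14 > arr[2]=6
(1, 3): arr[1]=14 > arr[3]=2
(1, 4): arr[1]=14 > arr[4]=4
(1, 5): arr[1]=14 > arr[5]=1
(2, 3): arr[2]=6 > arr[3]=2
(2, 4): arr[2]=6 > arr[4]=4
(2, 5): arr[2]=6 > arr[5]=1
(3, 5): arr[3]=2 > arr[5]=1
(4, 5): arr[4]=4 > arr[5]=1

Total inversions: 11

The array has 11 inversion(s): (0,3), (0,5), (1,2), (1,3), (1,4), (1,5), (2,3), (2,4), (2,5), (3,5), (4,5). Each pair (i,j) satisfies i < j and arr[i] > arr[j].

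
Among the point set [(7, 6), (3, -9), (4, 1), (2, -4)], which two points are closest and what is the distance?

Computing all pairwise distances among 4 points:

d((7, 6), (3, -9)) = 15.5242
d((7, 6), (4, 1)) = 5.831
d((7, 6), (2, -4)) = 11.1803
d((3, -9), (4, 1)) = 10.0499
d((3, -9), (2, -4)) = 5.099 <-- minimum
d((4, 1), (2, -4)) = 5.3852

Closest pair: (3, -9) and (2, -4) with distance 5.099

The closest pair is (3, -9) and (2, -4) with Euclidean distance 5.099. For 4 points, brute-force pairwise comparison is shown above. For large n, the divide-and-conquer algorithm (sort by x, recurse on halves, check the dividing strip) achieves O(n log n).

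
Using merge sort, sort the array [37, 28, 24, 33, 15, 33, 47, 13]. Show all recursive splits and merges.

Merge sort trace:

Split: [37, 28, 24, 33, 15, 33, 47, 13] -> [37, 28, 24, 33] and [15, 33, 47, 13]
  Split: [37, 28, 24, 33] -> [37, 28] and [24, 33]
    Split: [37, 28] -> [37] and [28]
    Merge: [37] + [28] -> [28, 37]
    Split: [24, 33] -> [24] and [33]
    Merge: [24] + [33] -> [24, 33]
  Merge: [28, 37] + [24, 33] -> [24, 28, 33, 37]
  Split: [15, 33, 47, 13] -> [15, 33] and [47, 13]
    Split: [15, 33] -> [15] and [33]
    Merge: [15] + [33] -> [15, 33]
    Split: [47, 13] -> [47] and [13]
    Merge: [47] + [13] -> [13, 47]
  Merge: [15, 33] + [13, 47] -> [13, 15, 33, 47]
Merge: [24, 28, 33, 37] + [13, 15, 33, 47] -> [13, 15, 24, 28, 33, 33, 37, 47]

Final sorted array: [13, 15, 24, 28, 33, 33, 37, 47]

The merge sort proceeds by recursively splitting the array and merging sorted halves.
After all merges, the sorted array is [13, 15, 24, 28, 33, 33, 37, 47].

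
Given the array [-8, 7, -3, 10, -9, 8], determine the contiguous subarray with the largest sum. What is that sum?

Using Kadane's algorithm on [-8, 7, -3, 10, -9, 8]:

Scanning through the array:
Position 1 (value 7): max_ending_here = 7, max_so_far = 7
Position 2 (value -3): max_ending_here = 4, max_so_far = 7
Position 3 (value 10): max_ending_here = 14, max_so_far = 14
Position 4 (value -9): max_ending_here = 5, max_so_far = 14
Position 5 (value 8): max_ending_here = 13, max_so_far = 14

Maximum subarray: [7, -3, 10]
Maximum sum: 14

The maximum subarray is [7, -3, 10] with sum 14. This subarray runs from index 1 to index 3.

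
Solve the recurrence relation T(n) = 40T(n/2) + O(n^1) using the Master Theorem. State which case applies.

Master Theorem for T(n) = 40T(n/2) + O(n^1):

a = 40, b = 2, c = 1
log_b(a) = log_2(40) = 5.3219

Case 1: c = 1 < log_2(40) = 5.3219
T(n) = O(n^(log_2 40))

For T(n) = 40T(n/2) + O(n^1): log_2(40) = 5.3219. This is Case 1 of the Master Theorem (c < log_b(a), work dominated by leaves), giving O(n^(log_2 40)).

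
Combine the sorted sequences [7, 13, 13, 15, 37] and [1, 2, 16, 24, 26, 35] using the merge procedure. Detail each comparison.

Merging process:

Compare 7 vs 1: take 1 from right. Merged: [1]
Compare 7 vs 2: take 2 from right. Merged: [1, 2]
Compare 7 vs 16: take 7 from left. Merged: [1, 2, 7]
Compare 13 vs 16: take 13 from left. Merged: [1, 2, 7, 13]
Compare 13 vs 16: take 13 from left. Merged: [1, 2, 7, 13, 13]
Compare 15 vs 16: take 15 from left. Merged: [1, 2, 7, 13, 13, 15]
Compare 37 vs 16: take 16 from right. Merged: [1, 2, 7, 13, 13, 15, 16]
Compare 37 vs 24: take 24 from right. Merged: [1, 2, 7, 13, 13, 15, 16, 24]
Compare 37 vs 26: take 26 from right. Merged: [1, 2, 7, 13, 13, 15, 16, 24, 26]
Compare 37 vs 35: take 35 from right. Merged: [1, 2, 7, 13, 13, 15, 16, 24, 26, 35]
Append remaining from left: [37]. Merged: [1, 2, 7, 13, 13, 15, 16, 24, 26, 35, 37]

Final merged array: [1, 2, 7, 13, 13, 15, 16, 24, 26, 35, 37]
Total comparisons: 10

The merged array is [1, 2, 7, 13, 13, 15, 16, 24, 26, 35, 37], requiring 10 comparisons. The merge step runs in O(n) time where n is the total number of elements.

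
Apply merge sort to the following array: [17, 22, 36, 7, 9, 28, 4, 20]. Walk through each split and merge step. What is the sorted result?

Merge sort trace:

Split: [17, 22, 36, 7, 9, 28, 4, 20] -> [17, 22, 36, 7] and [9, 28, 4, 20]
  Split: [17, 22, 36, 7] -> [17, 22] and [36, 7]
    Split: [17, 22] -> [17] and [22]
    Merge: [17] + [22] -> [17, 22]
    Split: [36, 7] -> [36] and [7]
    Merge: [36] + [7] -> [7, 36]
  Merge: [17, 22] + [7, 36] -> [7, 17, 22, 36]
  Split: [9, 28, 4, 20] -> [9, 28] and [4, 20]
    Split: [9, 28] -> [9] and [28]
    Merge: [9] + [28] -> [9, 28]
    Split: [4, 20] -> [4] and [20]
    Merge: [4] + [20] -> [4, 20]
  Merge: [9, 28] + [4, 20] -> [4, 9, 20, 28]
Merge: [7, 17, 22, 36] + [4, 9, 20, 28] -> [4, 7, 9, 17, 20, 22, 28, 36]

Final sorted array: [4, 7, 9, 17, 20, 22, 28, 36]

The merge sort proceeds by recursively splitting the array and merging sorted halves.
After all merges, the sorted array is [4, 7, 9, 17, 20, 22, 28, 36].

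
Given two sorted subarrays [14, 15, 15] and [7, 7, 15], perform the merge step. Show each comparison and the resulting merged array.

Merging process:

Compare 14 vs 7: take 7 from right. Merged: [7]
Compare 14 vs 7: take 7 from right. Merged: [7, 7]
Compare 14 vs 15: take 14 from left. Merged: [7, 7, 14]
Compare 15 vs 15: take 15 from left. Merged: [7, 7, 14, 15]
Compare 15 vs 15: take 15 from left. Merged: [7, 7, 14, 15, 15]
Append remaining from right: [15]. Merged: [7, 7, 14, 15, 15, 15]

Final merged array: [7, 7, 14, 15, 15, 15]
Total comparisons: 5

The merged array is [7, 7, 14, 15, 15, 15], requiring 5 comparisons. The merge step runs in O(n) time where n is the total number of elements.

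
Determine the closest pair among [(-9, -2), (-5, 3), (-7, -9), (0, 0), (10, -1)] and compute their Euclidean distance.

Computing all pairwise distances among 5 points:

d((-9, -2), (-5, 3)) = 6.4031
d((-9, -2), (-7, -9)) = 7.2801
d((-9, -2), (0, 0)) = 9.2195
d((-9, -2), (10, -1)) = 19.0263
d((-5, 3), (-7, -9)) = 12.1655
d((-5, 3), (0, 0)) = 5.831 <-- minimum
d((-5, 3), (10, -1)) = 15.5242
d((-7, -9), (0, 0)) = 11.4018
d((-7, -9), (10, -1)) = 18.7883
d((0, 0), (10, -1)) = 10.0499

Closest pair: (-5, 3) and (0, 0) with distance 5.831

The closest pair is (-5, 3) and (0, 0) with Euclidean distance 5.831. For 5 points, brute-force pairwise comparison is shown above. For large n, the divide-and-conquer algorithm (sort by x, recurse on halves, check the dividing strip) achieves O(n log n).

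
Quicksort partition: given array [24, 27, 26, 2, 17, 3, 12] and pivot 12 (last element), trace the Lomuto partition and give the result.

Lomuto partition with pivot = 12:

Initial array: [24, 27, 26, 2, 17, 3, 12]

arr[0]=24 > 12: no swap
arr[1]=27 > 12: no swap
arr[2]=26 > 12: no swap
arr[3]=2 <= 12: swap with position 0, array becomes [2, 27, 26, 24, 17, 3, 12]
arr[4]=17 > 12: no swap
arr[5]=3 <= 12: swap with position 1, array becomes [2, 3, 26, 24, 17, 27, 12]

Place pivot at position 2: [2, 3, 12, 24, 17, 27, 26]
Pivot position: 2

After partitioning with pivot 12, the array becomes [2, 3, 12, 24, 17, 27, 26]. The pivot is placed at index 2. All elements to the left of the pivot are <= 12, and all elements to the right are > 12.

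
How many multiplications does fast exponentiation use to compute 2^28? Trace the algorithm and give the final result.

Computing 2^28 by squaring (build up from 2^1; each line after the first costs one multiplication):

2^1 = 2
2^2 = (2^1)^2 = 2^2 = 4
2^3 = 2 * 2^2 = 2 * 4 = 8
2^6 = (2^3)^2 = 8^2 = 64
2^7 = 2 * 2^6 = 2 * 64 = 128
2^14 = (2^7)^2 = 128^2 = 16384
2^28 = (2^14)^2 = 16384^2 = 268435456

Result: 268435456
Multiplications needed: 6 (6 lines after 2^1)

2^28 = 268435456. Using exponentiation by squaring, this requires 6 multiplications. The key idea: if the exponent is even, square the half-power; if odd, multiply by the base once.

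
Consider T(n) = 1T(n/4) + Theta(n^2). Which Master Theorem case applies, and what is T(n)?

Master Theorem for T(n) = 1T(n/4) + O(n^2):

a = 1, b = 4, c = 2
log_b(a) = log_4(1) = 0.0000

Case 3: c = 2 > log_4(1) = 0.0000
T(n) = O(n^2) = O(n^2)

For T(n) = 1T(n/4) + O(n^2): log_4(1) = 0.0000. This is Case 3 of the Master Theorem (c > log_b(a), work dominated by root), giving O(n^2).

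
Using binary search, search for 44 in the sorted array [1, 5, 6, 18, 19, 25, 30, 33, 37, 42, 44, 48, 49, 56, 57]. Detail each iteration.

Binary search for 44 in [1, 5, 6, 18, 19, 25, 30, 33, 37, 42, 44, 48, 49, 56, 57]:

lo=0, hi=14, mid=7, arr[mid]=33 -> 33 < 44, search right half
lo=8, hi=14, mid=11, arr[mid]=48 -> 48 > 44, search left half
lo=8, hi=10, mid=9, arr[mid]=42 -> 42 < 44, search right half
lo=10, hi=10, mid=10, arr[mid]=44 -> Found target at index 10!

Binary search finds 44 at index 10 after 4 comparisons. The search repeatedly halves the search space by comparing with the middle element.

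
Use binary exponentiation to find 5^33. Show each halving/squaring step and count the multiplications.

Computing 5^33 by squaring (build up from 5^1; each line after the first costs one multiplication):

5^1 = 5
5^2 = (5^1)^2 = 5^2 = 25
5^4 = (5^2)^2 = 25^2 = 625
5^8 = (5^4)^2 = 625^2 = 390625
5^16 = (5^8)^2 = 390625^2 = 152587890625
5^32 = (5^16)^2 = 152587890625^2 = 23283064365386962890625
5^33 = 5 * 5^32 = 5 * 23283064365386962890625 = 116415321826934814453125

Result: 116415321826934814453125
Multiplications needed: 6 (6 lines after 5^1)

5^33 = 116415321826934814453125. Using exponentiation by squaring, this requires 6 multiplications. The key idea: if the exponent is even, square the half-power; if odd, multiply by the base once.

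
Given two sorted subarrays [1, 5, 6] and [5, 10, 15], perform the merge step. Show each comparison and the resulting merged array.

Merging process:

Compare 1 vs 5: take 1 from left. Merged: [1]
Compare 5 vs 5: take 5 from left. Merged: [1, 5]
Compare 6 vs 5: take 5 from right. Merged: [1, 5, 5]
Compare 6 vs 10: take 6 from left. Merged: [1, 5, 5, 6]
Append remaining from right: [10, 15]. Merged: [1, 5, 5, 6, 10, 15]

Final merged array: [1, 5, 5, 6, 10, 15]
Total comparisons: 4

The merged array is [1, 5, 5, 6, 10, 15], requiring 4 comparisons. The merge step runs in O(n) time where n is the total number of elements.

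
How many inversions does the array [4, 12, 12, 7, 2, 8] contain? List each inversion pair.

Finding inversions in [4, 12, 12, 7, 2, 8]:

(0, 4): arr[0]=4 > arr[4]=2
(1, 3): arr[1]=12 > arr[3]=7
(1, 4): arr[1]=12 > arr[4]=2
(1, 5): arr[1]=12 > arr[5]=8
(2, 3): arr[2]=12 > arr[3]=7
(2, 4): arr[2]=12 > arr[4]=2
(2, 5): arr[2]=12 > arr[5]=8
(3, 4): arr[3]=7 > arr[4]=2

Total inversions: 8

The array has 8 inversion(s): (0,4), (1,3), (1,4), (1,5), (2,3), (2,4), (2,5), (3,4). Each pair (i,j) satisfies i < j and arr[i] > arr[j].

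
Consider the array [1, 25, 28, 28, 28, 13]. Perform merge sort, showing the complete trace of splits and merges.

Merge sort trace:

Split: [1, 25, 28, 28, 28, 13] -> [1, 25, 28] and [28, 28, 13]
  Split: [1, 25, 28] -> [1] and [25, 28]
    Split: [25, 28] -> [25] and [28]
    Merge: [25] + [28] -> [25, 28]
  Merge: [1] + [25, 28] -> [1, 25, 28]
  Split: [28, 28, 13] -> [28] and [28, 13]
    Split: [28, 13] -> [28] and [13]
    Merge: [28] + [13] -> [13, 28]
  Merge: [28] + [13, 28] -> [13, 28, 28]
Merge: [1, 25, 28] + [13, 28, 28] -> [1, 13, 25, 28, 28, 28]

Final sorted array: [1, 13, 25, 28, 28, 28]

The merge sort proceeds by recursively splitting the array and merging sorted halves.
After all merges, the sorted array is [1, 13, 25, 28, 28, 28].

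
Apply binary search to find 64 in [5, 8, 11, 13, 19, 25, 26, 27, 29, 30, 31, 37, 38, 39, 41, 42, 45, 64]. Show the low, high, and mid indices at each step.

Binary search for 64 in [5, 8, 11, 13, 19, 25, 26, 27, 29, 30, 31, 37, 38, 39, 41, 42, 45, 64]:

lo=0, hi=17, mid=8, arr[mid]=29 -> 29 < 64, search right half
lo=9, hi=17, mid=13, arr[mid]=39 -> 39 < 64, search right half
lo=14, hi=17, mid=15, arr[mid]=42 -> 42 < 64, search right half
lo=16, hi=17, mid=16, arr[mid]=45 -> 45 < 64, search right half
lo=17, hi=17, mid=17, arr[mid]=64 -> Found target at index 17!

Binary search finds 64 at index 17 after 5 comparisons. The search repeatedly halves the search space by comparing with the middle element.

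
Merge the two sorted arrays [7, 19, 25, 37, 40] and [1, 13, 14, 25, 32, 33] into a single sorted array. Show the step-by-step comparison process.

Merging process:

Compare 7 vs 1: take 1 from right. Merged: [1]
Compare 7 vs 13: take 7 from left. Merged: [1, 7]
Compare 19 vs 13: take 13 from right. Merged: [1, 7, 13]
Compare 19 vs 14: take 14 from right. Merged: [1, 7, 13, 14]
Compare 19 vs 25: take 19 from left. Merged: [1, 7, 13, 14, 19]
Compare 25 vs 25: take 25 from left. Merged: [1, 7, 13, 14, 19, 25]
Compare 37 vs 25: take 25 from right. Merged: [1, 7, 13, 14, 19, 25, 25]
Compare 37 vs 32: take 32 from right. Merged: [1, 7, 13, 14, 19, 25, 25, 32]
Compare 37 vs 33: take 33 from right. Merged: [1, 7, 13, 14, 19, 25, 25, 32, 33]
Append remaining from left: [37, 40]. Merged: [1, 7, 13, 14, 19, 25, 25, 32, 33, 37, 40]

Final merged array: [1, 7, 13, 14, 19, 25, 25, 32, 33, 37, 40]
Total comparisons: 9

The merged array is [1, 7, 13, 14, 19, 25, 25, 32, 33, 37, 40], requiring 9 comparisons. The merge step runs in O(n) time where n is the total number of elements.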